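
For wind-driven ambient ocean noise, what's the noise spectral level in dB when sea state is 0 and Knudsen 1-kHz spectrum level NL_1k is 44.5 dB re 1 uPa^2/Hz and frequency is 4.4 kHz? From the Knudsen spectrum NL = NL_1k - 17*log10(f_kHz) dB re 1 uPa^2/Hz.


33.56 dB


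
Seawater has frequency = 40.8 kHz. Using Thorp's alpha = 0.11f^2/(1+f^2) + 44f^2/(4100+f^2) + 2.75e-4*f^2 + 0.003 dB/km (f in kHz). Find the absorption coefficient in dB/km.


f^2 = 1664.64
alpha = 0.11*1664.64/(1+1664.64) + 44*1664.64/(4100+1664.64) + 2.75e-4*1664.64 + 0.003 = 13.276

13.276 dB/km


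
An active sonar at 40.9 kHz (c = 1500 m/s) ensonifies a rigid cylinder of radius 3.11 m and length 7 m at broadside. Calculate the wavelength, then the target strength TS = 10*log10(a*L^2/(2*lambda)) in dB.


Step 1: lambda = c/f = 1500/40900 = 0.03667 m
Step 2: TS = 10*log10(a*L^2/(2*lambda)) = 10*log10(3.11*7^2/(2*0.03667)) = 33.18

33.18 dB


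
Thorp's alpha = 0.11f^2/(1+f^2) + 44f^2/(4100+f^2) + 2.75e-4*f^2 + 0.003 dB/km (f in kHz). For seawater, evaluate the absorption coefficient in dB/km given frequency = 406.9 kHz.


88.581 dB/km


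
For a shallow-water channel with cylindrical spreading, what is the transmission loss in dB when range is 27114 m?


TL = 10*log10(27114) = 44.33

44.33 dB


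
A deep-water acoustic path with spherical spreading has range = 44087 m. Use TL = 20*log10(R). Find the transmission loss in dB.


TL = 20*log10(44087) = 92.89

92.89 dB


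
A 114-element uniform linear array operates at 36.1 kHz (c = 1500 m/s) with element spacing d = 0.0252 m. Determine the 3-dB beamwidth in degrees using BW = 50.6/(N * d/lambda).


Step 1: lambda = 1500/36100 = 0.04155 m
Step 2: d/lambda = 0.0252/0.04155 = 0.6065
Step 3: BW = 50.6/(N * d/lambda) = 50.6/(114 * 0.6065) = 0.73

0.73 deg


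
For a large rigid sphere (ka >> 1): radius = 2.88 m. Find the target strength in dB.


TS = 10*log10(2.88^2 / 4) = 10*log10(2.0736) = 3.17

3.17 dB


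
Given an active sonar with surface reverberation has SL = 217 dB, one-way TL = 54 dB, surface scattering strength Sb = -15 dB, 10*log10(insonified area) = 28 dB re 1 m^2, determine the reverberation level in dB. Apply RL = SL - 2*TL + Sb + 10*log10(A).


RL = SL - 2*TL + Sb + 10*log10(A) = 217 - 2*54 + (-15) + 28 = 122

122 dB


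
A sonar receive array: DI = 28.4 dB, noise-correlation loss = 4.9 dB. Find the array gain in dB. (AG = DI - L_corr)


AG = DI - L_corr = 28.4 - 4.9 = 23.5

23.5 dB


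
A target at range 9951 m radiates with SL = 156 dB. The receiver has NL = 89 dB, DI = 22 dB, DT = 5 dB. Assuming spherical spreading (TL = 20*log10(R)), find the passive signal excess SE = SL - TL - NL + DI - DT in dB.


4.04 dB


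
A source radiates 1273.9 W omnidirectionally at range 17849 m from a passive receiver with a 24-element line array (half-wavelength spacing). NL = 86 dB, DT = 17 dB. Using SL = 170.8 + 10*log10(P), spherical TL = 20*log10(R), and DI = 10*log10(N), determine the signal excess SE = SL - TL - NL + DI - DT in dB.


Step 1: SL = 170.8 + 10*log10(1273.9) = 201.85 dB
Step 2: TL = 20*log10(17849) = 85.03 dB
Step 3: DI = 10*log10(24) = 13.8 dB
Step 4: SE = SL - TL - NL + DI - DT = 201.85 - 85.03 - 86 + 13.8 - 17 = 27.62

27.62 dB


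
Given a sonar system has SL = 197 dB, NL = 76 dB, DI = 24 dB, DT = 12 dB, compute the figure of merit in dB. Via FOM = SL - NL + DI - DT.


133 dB


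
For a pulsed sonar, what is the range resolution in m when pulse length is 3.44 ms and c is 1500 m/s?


2.58 m


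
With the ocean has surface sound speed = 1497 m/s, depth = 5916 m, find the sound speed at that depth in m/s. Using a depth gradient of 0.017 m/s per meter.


1597.572 m/s


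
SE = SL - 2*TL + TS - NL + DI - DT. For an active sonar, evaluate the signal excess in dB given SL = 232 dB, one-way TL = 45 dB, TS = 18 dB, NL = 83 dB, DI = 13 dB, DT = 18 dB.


72 dB


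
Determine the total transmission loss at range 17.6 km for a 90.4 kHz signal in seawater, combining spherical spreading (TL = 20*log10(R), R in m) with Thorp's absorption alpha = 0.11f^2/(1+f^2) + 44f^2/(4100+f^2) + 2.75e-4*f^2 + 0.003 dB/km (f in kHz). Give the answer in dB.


642.13 dB


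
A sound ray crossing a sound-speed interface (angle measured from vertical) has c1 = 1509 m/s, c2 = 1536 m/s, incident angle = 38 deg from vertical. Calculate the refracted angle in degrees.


38.81 deg


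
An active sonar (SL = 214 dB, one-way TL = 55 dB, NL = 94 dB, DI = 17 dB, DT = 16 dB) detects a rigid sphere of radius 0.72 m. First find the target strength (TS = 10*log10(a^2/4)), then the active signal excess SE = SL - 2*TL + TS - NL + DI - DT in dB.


Step 1: TS = 10*log10(0.72^2/4) = -8.87 dB
Step 2: SE = SL - 2*TL + TS - NL + DI - DT = 214 - 2*55 + (-8.87) - 94 + 17 - 16 = 2.13

2.13 dB


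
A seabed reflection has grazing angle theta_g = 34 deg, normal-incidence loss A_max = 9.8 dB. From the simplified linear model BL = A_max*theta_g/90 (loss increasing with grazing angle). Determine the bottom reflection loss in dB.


3.7 dB


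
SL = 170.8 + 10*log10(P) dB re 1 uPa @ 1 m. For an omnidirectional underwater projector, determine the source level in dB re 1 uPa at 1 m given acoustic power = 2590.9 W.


SL = 170.8 + 10*log10(2590.9) = 170.8 + 34.13 = 204.93

204.93 dB


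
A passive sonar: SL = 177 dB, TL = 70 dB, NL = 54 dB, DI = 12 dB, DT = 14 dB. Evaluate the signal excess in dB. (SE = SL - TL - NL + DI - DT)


SE = SL - TL - NL + DI - DT = 177 - 70 - 54 + 12 - 14 = 51

51 dB


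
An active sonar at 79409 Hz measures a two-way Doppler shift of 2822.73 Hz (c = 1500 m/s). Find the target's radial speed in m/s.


From fd = 2*f*v/c, v = c*fd/(2*f) = 1500 * 2822.73 / (2*79409) = 26.66

26.66 m/s


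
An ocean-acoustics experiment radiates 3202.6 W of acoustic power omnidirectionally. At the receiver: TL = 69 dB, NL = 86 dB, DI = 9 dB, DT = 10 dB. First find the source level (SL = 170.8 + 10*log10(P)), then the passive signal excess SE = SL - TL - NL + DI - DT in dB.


Step 1: SL = 170.8 + 10*log10(3202.6) = 205.86 dB
Step 2: SE = SL - TL - NL + DI - DT = 205.86 - 69 - 86 + 9 - 10 = 49.86

49.86 dB


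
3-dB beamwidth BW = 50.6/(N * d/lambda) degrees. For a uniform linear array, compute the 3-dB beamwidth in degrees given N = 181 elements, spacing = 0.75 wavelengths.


BW = 50.6 / (181 * 0.75) = 50.6 / 135.75 = 0.37

0.37 deg


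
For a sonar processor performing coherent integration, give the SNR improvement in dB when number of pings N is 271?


Gain = 10*log10(271) = 24.33

24.33 dB


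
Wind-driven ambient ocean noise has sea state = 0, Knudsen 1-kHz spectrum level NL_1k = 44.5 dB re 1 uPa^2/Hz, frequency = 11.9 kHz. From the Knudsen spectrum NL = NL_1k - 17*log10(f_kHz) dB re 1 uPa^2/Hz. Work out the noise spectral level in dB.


26.22 dB


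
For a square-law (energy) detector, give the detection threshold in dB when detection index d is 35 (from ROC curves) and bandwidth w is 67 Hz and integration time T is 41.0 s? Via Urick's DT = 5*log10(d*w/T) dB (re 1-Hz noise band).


DT = 5*log10(d*w/T) = 5*log10(35 * 67 / 41.0) = 5*log10(57.2) = 8.79

8.79 dB


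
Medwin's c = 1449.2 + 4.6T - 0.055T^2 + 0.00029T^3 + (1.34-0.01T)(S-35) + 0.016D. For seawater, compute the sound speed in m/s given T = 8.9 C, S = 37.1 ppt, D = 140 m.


1490.85 m/s


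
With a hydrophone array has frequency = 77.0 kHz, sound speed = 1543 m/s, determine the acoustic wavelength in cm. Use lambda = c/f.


lambda = c/f = 1543 / 77000 = 0.02 m = 2.0 cm

2.0 cm


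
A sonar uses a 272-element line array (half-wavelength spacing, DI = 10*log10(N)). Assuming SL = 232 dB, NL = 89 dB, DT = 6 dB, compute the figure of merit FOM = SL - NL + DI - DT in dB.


Step 1: DI = 10*log10(272) = 24.35 dB
Step 2: FOM = SL - NL + DI - DT = 232 - 89 + 24.35 - 6 = 161.35

161.35 dB


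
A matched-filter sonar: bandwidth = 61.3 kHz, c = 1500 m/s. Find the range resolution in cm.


dR = c/(2*BW) = 1500 / (2 * 61.3e3) = 0.0122 m = 1.22 cm

1.22 cm


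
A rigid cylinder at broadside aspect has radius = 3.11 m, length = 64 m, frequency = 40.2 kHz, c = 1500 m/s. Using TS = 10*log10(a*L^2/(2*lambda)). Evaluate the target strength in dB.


lambda = 1500/40200 = 0.03731 m
TS = 10*log10(3.11*64^2/(2*0.03731)) = 52.32

52.32 dB


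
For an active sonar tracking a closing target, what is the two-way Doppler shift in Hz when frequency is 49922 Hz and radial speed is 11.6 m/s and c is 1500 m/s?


772.13 Hz


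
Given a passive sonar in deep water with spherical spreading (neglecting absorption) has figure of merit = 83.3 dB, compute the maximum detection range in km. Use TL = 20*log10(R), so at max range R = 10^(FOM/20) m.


At max range FOM = TL, so 20*log10(R) = 83.3
R = 10^(83.3/20) = 14621.77 m = 14.62 km

14.62 km


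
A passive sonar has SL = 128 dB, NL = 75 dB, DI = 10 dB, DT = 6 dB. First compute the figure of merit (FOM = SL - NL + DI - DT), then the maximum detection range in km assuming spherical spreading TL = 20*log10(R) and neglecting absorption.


Step 1: FOM = SL - NL + DI - DT = 128 - 75 + 10 - 6 = 57 dB
Step 2: at max range FOM = TL = 20*log10(R), so R = 10^(57/20) = 707.95 m = 0.71 km

0.71 km


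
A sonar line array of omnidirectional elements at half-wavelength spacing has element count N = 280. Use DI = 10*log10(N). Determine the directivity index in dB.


DI = 10*log10(280) = 24.47

24.47 dB


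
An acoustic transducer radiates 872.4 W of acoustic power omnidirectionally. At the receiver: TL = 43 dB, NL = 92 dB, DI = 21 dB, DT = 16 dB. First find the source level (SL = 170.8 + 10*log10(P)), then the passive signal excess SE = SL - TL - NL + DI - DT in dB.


Step 1: SL = 170.8 + 10*log10(872.4) = 200.21 dB
Step 2: SE = SL - TL - NL + DI - DT = 200.21 - 43 - 92 + 21 - 16 = 70.21

70.21 dB


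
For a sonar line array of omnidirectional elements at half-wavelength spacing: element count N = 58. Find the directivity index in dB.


DI = 10*log10(58) = 17.63

17.63 dB


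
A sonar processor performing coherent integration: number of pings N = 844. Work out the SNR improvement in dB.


29.26 dB


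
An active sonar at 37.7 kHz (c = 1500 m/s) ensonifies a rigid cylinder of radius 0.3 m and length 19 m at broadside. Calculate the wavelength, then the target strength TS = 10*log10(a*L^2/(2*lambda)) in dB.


Step 1: lambda = c/f = 1500/37700 = 0.03979 m
Step 2: TS = 10*log10(a*L^2/(2*lambda)) = 10*log10(0.3*19^2/(2*0.03979)) = 31.34

31.34 dB


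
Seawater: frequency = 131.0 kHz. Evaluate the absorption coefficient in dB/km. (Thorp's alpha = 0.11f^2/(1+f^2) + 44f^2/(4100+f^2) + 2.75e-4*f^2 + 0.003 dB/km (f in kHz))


40.347 dB/km


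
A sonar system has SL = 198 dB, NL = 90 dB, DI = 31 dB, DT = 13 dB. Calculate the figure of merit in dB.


FOM = SL - NL + DI - DT = 198 - 90 + 31 - 13 = 126

126 dB


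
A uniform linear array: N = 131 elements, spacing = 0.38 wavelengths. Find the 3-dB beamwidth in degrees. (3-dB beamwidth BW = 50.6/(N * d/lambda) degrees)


BW = 50.6 / (131 * 0.38) = 50.6 / 49.78 = 1.02

1.02 deg


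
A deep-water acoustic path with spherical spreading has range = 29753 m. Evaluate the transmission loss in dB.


TL = 20*log10(29753) = 89.47

89.47 dB


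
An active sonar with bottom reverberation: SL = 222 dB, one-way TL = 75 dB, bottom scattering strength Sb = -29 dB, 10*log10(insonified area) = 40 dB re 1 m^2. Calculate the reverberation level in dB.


83 dB


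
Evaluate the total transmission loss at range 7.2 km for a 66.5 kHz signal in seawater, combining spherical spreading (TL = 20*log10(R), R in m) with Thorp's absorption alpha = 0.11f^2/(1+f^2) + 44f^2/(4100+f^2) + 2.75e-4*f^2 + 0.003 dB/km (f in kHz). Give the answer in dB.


Step 1 (Thorp): alpha = 0.11*4422.25/(1+4422.25) + 44*4422.25/(4100+4422.25) + 2.75e-4*4422.25 + 0.003 = 24.161 dB/km
Step 2: TL_spread = 20*log10(7200) = 77.15 dB
Step 3: TL_abs = alpha*R = 24.161 * 7.2 = 173.96 dB
Step 4: TL_total = 77.15 + 173.96 = 251.11

251.11 dB


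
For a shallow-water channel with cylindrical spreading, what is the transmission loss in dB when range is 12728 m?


41.05 dB


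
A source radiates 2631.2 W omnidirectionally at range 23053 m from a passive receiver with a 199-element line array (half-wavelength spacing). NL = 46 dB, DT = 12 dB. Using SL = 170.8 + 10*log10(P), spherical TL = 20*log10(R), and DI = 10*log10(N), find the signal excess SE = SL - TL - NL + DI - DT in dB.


82.74 dB


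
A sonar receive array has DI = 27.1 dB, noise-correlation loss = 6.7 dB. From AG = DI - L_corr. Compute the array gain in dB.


AG = DI - L_corr = 27.1 - 6.7 = 20.4

20.4 dB


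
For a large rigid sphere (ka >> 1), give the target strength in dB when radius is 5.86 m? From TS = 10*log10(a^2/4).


TS = 10*log10(5.86^2 / 4) = 10*log10(8.5849) = 9.34

9.34 dB


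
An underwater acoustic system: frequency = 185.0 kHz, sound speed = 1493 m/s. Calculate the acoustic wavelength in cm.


0.81 cm


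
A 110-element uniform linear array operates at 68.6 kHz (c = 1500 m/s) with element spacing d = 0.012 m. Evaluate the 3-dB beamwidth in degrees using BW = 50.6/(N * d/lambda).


Step 1: lambda = 1500/68600 = 0.02187 m
Step 2: d/lambda = 0.012/0.02187 = 0.5487
Step 3: BW = 50.6/(N * d/lambda) = 50.6/(110 * 0.5487) = 0.84

0.84 deg


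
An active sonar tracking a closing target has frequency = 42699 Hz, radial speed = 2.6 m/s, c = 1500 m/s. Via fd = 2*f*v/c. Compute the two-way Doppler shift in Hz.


fd = 2*f*v/c = 2 * 42699 * 2.6 / 1500 = 148.02

148.02 Hz


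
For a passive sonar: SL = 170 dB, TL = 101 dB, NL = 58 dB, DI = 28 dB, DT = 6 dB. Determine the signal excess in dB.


SE = SL - TL - NL + DI - DT = 170 - 101 - 58 + 28 - 6 = 33

33 dB


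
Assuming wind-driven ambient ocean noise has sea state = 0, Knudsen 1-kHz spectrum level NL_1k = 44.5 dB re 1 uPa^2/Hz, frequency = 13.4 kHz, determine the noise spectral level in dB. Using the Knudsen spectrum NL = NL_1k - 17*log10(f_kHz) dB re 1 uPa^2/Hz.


25.34 dB


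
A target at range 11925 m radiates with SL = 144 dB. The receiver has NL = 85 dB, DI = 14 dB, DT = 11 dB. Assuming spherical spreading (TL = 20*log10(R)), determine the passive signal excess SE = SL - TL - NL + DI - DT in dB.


Step 1: TL = 20*log10(11925) = 81.53 dB
Step 2: SE = 144 - 81.53 - 85 + 14 - 11 = -19.53

-19.53 dB


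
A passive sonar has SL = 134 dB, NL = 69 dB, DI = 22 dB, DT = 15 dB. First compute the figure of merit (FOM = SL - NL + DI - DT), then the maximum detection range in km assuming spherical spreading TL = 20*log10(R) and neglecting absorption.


Step 1: FOM = SL - NL + DI - DT = 134 - 69 + 22 - 15 = 72 dB
Step 2: at max range FOM = TL = 20*log10(R), so R = 10^(72/20) = 3981.07 m = 3.98 km

3.98 km


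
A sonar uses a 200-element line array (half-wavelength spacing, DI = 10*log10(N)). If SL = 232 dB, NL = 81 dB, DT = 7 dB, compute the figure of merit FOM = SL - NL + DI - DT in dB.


Step 1: DI = 10*log10(200) = 23.01 dB
Step 2: FOM = SL - NL + DI - DT = 232 - 81 + 23.01 - 7 = 167.01

167.01 dB


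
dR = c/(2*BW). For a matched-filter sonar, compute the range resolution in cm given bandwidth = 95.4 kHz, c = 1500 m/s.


dR = c/(2*BW) = 1500 / (2 * 95.4e3) = 0.0079 m = 0.79 cm

0.79 cm


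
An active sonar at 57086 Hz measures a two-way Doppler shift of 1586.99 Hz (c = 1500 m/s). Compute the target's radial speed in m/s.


From fd = 2*f*v/c, v = c*fd/(2*f) = 1500 * 1586.99 / (2*57086) = 20.85

20.85 m/s


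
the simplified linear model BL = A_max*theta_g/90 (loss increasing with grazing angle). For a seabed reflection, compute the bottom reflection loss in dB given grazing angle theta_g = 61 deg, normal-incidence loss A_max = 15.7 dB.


10.64 dB


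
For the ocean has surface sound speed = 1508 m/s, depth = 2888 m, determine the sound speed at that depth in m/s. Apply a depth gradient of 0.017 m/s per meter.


1557.096 m/s


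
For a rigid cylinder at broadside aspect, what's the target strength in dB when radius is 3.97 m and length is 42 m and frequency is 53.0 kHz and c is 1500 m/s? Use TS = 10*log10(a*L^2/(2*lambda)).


lambda = 1500/53000 = 0.0283 m
TS = 10*log10(3.97*42^2/(2*0.0283)) = 50.92

50.92 dB


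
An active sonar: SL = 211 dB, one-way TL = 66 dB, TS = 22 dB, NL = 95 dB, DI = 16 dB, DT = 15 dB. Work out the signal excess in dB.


SE = SL - 2*TL + TS - NL + DI - DT = 211 - 2*66 + (22) - 95 + 16 - 15 = 7

7 dB


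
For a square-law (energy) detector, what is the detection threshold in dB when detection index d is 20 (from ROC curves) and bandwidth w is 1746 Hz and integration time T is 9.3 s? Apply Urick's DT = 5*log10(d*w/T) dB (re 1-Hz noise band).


DT = 5*log10(d*w/T) = 5*log10(20 * 1746 / 9.3) = 5*log10(3754.84) = 17.87

17.87 dB


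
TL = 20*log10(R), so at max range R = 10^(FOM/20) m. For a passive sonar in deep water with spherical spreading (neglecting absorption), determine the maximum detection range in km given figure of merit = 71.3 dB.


At max range FOM = TL, so 20*log10(R) = 71.3
R = 10^(71.3/20) = 3672.82 m = 3.67 km

3.67 km


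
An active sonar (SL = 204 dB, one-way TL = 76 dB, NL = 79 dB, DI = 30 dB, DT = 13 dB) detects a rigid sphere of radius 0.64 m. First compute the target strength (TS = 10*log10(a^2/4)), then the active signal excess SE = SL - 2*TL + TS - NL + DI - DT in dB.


Step 1: TS = 10*log10(0.64^2/4) = -9.9 dB
Step 2: SE = SL - 2*TL + TS - NL + DI - DT = 204 - 2*76 + (-9.9) - 79 + 30 - 13 = -19.9

-19.9 dB


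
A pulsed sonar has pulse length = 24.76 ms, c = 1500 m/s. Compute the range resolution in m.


18.57 m


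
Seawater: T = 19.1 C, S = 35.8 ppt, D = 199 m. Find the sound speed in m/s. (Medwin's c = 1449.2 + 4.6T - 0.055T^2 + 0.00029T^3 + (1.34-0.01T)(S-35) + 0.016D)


c = 1449.2 + 4.6*19.1 - 0.055*19.1^2 + 0.00029*19.1^3 + (1.34 - 0.01*19.1)*(35.8 - 35) + 0.016*199 = 1523.12

1523.12 m/s


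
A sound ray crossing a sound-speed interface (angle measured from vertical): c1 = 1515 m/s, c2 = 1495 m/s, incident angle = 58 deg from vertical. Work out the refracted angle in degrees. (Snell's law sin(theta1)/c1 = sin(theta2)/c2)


56.81 deg


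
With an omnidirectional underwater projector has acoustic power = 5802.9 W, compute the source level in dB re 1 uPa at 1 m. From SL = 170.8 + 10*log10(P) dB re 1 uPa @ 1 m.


SL = 170.8 + 10*log10(5802.9) = 170.8 + 37.64 = 208.44

208.44 dB


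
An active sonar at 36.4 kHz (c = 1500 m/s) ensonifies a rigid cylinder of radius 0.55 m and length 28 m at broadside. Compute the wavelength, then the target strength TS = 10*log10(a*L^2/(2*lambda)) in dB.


Step 1: lambda = c/f = 1500/36400 = 0.04121 m
Step 2: TS = 10*log10(a*L^2/(2*lambda)) = 10*log10(0.55*28^2/(2*0.04121)) = 37.19

37.19 dB


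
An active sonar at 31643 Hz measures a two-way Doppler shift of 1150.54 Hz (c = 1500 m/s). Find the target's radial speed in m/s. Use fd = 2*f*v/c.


From fd = 2*f*v/c, v = c*fd/(2*f) = 1500 * 1150.54 / (2*31643) = 27.27

27.27 m/s


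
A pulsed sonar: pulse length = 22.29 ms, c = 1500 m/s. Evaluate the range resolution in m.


dR = c*tau/2 = 1500 * 22.29e-3 / 2 = 16.7175

16.7175 m


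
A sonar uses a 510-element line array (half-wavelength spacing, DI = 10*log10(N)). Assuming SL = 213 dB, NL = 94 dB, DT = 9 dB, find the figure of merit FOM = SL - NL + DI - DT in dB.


Step 1: DI = 10*log10(510) = 27.08 dB
Step 2: FOM = SL - NL + DI - DT = 213 - 94 + 27.08 - 9 = 137.08

137.08 dB


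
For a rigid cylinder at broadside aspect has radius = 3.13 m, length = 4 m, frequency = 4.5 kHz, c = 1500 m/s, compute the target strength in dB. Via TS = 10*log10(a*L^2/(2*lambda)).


18.76 dB


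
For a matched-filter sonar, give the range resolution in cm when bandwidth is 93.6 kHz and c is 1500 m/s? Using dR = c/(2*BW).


0.8 cm


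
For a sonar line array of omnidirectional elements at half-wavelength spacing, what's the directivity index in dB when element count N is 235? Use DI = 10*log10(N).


DI = 10*log10(235) = 23.71

23.71 dB


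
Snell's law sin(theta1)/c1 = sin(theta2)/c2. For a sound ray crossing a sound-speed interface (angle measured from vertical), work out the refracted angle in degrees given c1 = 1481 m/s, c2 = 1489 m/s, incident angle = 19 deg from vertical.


sin(theta2) = (c2/c1)*sin(theta1) = (1489/1481)*sin(19 deg) = 0.32733
theta2 = arcsin(0.32733) = 19.11

19.11 deg


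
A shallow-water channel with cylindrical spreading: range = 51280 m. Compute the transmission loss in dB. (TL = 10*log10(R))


47.1 dB


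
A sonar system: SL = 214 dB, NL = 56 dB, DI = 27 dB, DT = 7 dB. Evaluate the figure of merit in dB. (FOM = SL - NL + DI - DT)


178 dB


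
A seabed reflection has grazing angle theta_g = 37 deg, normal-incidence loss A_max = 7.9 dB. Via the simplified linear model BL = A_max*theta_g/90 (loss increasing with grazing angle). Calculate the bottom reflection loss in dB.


BL = A_max * theta_g / 90 = 7.9 * 37 / 90 = 3.25

3.25 dB


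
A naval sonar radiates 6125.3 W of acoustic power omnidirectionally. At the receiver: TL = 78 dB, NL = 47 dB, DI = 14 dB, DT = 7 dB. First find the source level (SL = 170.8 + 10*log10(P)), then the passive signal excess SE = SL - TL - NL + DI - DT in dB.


Step 1: SL = 170.8 + 10*log10(6125.3) = 208.67 dB
Step 2: SE = SL - TL - NL + DI - DT = 208.67 - 78 - 47 + 14 - 7 = 90.67

90.67 dB


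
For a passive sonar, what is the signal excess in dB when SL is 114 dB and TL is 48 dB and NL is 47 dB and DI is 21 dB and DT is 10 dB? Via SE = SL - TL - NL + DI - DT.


30 dB


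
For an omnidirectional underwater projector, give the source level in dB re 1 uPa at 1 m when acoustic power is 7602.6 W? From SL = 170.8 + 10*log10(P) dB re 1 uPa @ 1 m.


SL = 170.8 + 10*log10(7602.6) = 170.8 + 38.81 = 209.61

209.61 dB


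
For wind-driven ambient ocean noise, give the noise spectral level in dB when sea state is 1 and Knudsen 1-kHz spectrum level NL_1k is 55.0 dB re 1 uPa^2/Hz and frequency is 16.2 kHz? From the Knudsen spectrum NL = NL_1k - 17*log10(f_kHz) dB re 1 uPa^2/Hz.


NL = NL_1k - 17*log10(f_kHz) = 55.0 - 17*log10(16.2) = 55.0 - (20.56) = 34.44

34.44 dB


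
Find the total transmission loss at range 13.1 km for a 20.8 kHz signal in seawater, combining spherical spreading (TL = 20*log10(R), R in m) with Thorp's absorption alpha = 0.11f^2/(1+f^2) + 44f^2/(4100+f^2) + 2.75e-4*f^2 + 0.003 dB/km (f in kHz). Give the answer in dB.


Step 1 (Thorp): alpha = 0.11*432.64/(1+432.64) + 44*432.64/(4100+432.64) + 2.75e-4*432.64 + 0.003 = 4.4315 dB/km
Step 2: TL_spread = 20*log10(13100) = 82.35 dB
Step 3: TL_abs = alpha*R = 4.4315 * 13.1 = 58.05 dB
Step 4: TL_total = 82.35 + 58.05 = 140.4

140.4 dB


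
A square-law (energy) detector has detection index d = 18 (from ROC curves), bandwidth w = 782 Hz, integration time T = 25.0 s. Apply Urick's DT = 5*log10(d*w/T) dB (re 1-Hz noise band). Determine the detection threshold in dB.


13.75 dB


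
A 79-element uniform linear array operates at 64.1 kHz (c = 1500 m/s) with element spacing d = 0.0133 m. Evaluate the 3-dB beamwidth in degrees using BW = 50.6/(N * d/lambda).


1.13 deg


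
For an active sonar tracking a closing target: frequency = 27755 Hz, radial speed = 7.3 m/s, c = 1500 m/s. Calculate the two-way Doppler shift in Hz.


270.15 Hz


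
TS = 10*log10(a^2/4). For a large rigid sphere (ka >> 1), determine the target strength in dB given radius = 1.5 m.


TS = 10*log10(1.5^2 / 4) = 10*log10(0.5625) = -2.5

-2.5 dB


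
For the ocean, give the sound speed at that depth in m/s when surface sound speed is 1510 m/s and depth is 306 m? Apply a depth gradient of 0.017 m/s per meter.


1515.202 m/s


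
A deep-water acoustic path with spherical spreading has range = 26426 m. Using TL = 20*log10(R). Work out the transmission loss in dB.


TL = 20*log10(26426) = 88.44

88.44 dB


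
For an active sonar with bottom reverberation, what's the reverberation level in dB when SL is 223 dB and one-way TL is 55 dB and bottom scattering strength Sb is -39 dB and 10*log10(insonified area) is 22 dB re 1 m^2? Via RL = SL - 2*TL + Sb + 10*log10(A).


96 dB


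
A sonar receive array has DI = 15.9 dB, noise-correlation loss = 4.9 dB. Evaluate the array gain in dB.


11.0 dB


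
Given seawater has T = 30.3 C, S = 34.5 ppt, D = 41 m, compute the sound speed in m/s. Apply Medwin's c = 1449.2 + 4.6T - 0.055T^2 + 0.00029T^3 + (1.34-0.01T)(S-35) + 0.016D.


1546.29 m/s


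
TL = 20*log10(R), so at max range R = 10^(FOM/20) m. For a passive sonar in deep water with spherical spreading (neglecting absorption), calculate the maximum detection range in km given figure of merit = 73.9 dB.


4.95 km


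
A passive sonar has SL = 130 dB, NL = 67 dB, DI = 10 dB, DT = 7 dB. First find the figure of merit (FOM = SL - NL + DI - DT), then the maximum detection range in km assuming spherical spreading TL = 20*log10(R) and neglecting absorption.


Step 1: FOM = SL - NL + DI - DT = 130 - 67 + 10 - 7 = 66 dB
Step 2: at max range FOM = TL = 20*log10(R), so R = 10^(66/20) = 1995.26 m = 2.0 km

2.0 km


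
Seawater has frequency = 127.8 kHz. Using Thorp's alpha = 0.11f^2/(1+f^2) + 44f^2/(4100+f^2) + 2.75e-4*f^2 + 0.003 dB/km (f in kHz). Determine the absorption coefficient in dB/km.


f^2 = 16332.84
alpha = 0.11*16332.84/(1+16332.84) + 44*16332.84/(4100+16332.84) + 2.75e-4*16332.84 + 0.003 = 39.776

39.776 dB/km


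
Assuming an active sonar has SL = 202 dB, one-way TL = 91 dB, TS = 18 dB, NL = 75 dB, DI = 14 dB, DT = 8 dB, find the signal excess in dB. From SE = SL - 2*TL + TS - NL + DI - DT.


SE = SL - 2*TL + TS - NL + DI - DT = 202 - 2*91 + (18) - 75 + 14 - 8 = -31

-31 dB


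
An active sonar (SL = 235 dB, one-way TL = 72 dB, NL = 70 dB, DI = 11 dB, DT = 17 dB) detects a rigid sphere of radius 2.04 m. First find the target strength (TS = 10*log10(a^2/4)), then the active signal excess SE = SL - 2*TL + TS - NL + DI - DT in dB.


Step 1: TS = 10*log10(2.04^2/4) = 0.17 dB
Step 2: SE = SL - 2*TL + TS - NL + DI - DT = 235 - 2*72 + (0.17) - 70 + 11 - 17 = 15.17

15.17 dB


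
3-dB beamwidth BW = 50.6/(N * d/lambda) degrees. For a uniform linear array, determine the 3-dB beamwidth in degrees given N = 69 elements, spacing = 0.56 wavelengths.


BW = 50.6 / (69 * 0.56) = 50.6 / 38.64 = 1.31

1.31 deg


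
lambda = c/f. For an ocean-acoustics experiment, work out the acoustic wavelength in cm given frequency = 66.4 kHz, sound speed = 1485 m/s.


lambda = c/f = 1485 / 66400 = 0.0224 m = 2.24 cm

2.24 cm


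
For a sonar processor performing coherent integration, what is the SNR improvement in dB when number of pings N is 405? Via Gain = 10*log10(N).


26.07 dB


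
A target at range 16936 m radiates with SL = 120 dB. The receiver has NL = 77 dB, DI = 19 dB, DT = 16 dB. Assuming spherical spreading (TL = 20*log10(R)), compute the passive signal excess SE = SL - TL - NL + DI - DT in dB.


-38.58 dB


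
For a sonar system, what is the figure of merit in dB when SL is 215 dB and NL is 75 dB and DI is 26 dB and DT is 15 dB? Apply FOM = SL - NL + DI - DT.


151 dB


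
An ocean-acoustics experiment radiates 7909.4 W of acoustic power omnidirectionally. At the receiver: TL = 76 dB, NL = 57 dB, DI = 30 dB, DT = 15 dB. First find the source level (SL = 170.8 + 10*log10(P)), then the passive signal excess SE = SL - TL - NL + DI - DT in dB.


Step 1: SL = 170.8 + 10*log10(7909.4) = 209.78 dB
Step 2: SE = SL - TL - NL + DI - DT = 209.78 - 76 - 57 + 30 - 15 = 91.78

91.78 dB


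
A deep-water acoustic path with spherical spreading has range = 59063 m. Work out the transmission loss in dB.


TL = 20*log10(59063) = 95.43

95.43 dB


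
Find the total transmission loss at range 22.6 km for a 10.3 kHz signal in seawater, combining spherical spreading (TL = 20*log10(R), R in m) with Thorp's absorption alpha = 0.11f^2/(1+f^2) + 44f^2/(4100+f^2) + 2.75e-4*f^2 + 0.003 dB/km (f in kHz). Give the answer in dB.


115.35 dB


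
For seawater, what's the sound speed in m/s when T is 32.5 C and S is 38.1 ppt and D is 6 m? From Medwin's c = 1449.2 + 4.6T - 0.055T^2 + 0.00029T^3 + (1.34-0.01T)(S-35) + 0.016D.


c = 1449.2 + 4.6*32.5 - 0.055*32.5^2 + 0.00029*32.5^3 + (1.34 - 0.01*32.5)*(38.1 - 35) + 0.016*6 = 1553.8

1553.8 m/s


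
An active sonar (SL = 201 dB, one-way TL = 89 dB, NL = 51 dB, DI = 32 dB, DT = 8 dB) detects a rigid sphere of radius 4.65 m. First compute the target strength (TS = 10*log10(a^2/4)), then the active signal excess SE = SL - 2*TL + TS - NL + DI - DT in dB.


Step 1: TS = 10*log10(4.65^2/4) = 7.33 dB
Step 2: SE = SL - 2*TL + TS - NL + DI - DT = 201 - 2*89 + (7.33) - 51 + 32 - 8 = 3.33

3.33 dB


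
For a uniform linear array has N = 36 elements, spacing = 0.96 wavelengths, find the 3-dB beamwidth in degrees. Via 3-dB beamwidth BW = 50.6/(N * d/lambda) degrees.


BW = 50.6 / (36 * 0.96) = 50.6 / 34.56 = 1.46

1.46 deg


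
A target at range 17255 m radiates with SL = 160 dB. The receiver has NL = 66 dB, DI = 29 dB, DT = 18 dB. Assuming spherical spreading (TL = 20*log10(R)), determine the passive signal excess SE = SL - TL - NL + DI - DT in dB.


Step 1: TL = 20*log10(17255) = 84.74 dB
Step 2: SE = 160 - 84.74 - 66 + 29 - 18 = 20.26

20.26 dB


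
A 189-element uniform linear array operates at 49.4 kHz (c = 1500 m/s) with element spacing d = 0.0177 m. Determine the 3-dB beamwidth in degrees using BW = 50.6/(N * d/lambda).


0.46 deg


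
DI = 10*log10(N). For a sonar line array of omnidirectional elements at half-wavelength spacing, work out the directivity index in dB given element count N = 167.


DI = 10*log10(167) = 22.23

22.23 dB


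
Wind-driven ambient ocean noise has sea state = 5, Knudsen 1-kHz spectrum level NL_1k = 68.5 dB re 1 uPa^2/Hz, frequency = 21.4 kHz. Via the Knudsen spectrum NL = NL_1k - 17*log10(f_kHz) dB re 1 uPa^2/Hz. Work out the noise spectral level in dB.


45.88 dB


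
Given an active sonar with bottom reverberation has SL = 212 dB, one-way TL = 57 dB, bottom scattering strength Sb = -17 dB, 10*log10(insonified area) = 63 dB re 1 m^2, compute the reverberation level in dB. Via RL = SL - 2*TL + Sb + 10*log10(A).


RL = SL - 2*TL + Sb + 10*log10(A) = 212 - 2*57 + (-17) + 63 = 144

144 dB


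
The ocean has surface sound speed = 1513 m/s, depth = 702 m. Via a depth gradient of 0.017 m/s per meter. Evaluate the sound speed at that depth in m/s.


c = 1513 + 0.017 * 702 = 1524.934

1524.934 m/s


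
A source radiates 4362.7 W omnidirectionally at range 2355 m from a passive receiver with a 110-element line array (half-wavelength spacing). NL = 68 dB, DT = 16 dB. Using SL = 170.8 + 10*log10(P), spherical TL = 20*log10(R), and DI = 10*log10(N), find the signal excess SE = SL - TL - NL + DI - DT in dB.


76.17 dB


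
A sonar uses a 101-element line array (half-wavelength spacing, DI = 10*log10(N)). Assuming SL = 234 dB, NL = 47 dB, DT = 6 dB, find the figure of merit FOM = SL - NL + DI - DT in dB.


Step 1: DI = 10*log10(101) = 20.04 dB
Step 2: FOM = SL - NL + DI - DT = 234 - 47 + 20.04 - 6 = 201.04

201.04 dB


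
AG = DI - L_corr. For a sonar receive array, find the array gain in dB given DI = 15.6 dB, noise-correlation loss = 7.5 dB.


AG = DI - L_corr = 15.6 - 7.5 = 8.1

8.1 dB


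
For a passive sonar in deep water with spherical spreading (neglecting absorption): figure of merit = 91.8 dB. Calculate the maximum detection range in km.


At max range FOM = TL, so 20*log10(R) = 91.8
R = 10^(91.8/20) = 38904.51 m = 38.9 km

38.9 km


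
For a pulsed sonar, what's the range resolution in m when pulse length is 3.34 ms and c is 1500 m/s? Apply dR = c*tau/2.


dR = c*tau/2 = 1500 * 3.34e-3 / 2 = 2.505

2.505 m


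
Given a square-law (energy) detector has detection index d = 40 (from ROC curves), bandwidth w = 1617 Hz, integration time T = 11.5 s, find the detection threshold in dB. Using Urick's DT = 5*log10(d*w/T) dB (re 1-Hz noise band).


18.75 dB


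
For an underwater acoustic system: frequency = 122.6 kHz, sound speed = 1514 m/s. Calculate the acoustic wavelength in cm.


lambda = c/f = 1514 / 122600 = 0.0123 m = 1.23 cm

1.23 cm


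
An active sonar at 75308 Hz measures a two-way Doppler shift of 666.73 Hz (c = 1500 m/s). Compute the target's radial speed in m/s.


6.64 m/s


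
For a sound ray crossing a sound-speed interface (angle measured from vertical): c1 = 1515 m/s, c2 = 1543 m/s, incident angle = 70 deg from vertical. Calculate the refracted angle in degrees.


sin(theta2) = (c2/c1)*sin(theta1) = (1543/1515)*sin(70 deg) = 0.95706
theta2 = arcsin(0.95706) = 73.15

73.15 deg


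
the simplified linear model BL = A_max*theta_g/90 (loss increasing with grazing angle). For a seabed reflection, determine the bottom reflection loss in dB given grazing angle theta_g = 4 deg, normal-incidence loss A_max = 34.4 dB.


1.53 dB


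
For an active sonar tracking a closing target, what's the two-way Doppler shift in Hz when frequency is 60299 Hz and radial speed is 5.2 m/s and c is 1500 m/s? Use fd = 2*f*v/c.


418.07 Hz


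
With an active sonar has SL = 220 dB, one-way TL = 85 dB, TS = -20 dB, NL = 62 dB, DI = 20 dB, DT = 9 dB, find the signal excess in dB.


SE = SL - 2*TL + TS - NL + DI - DT = 220 - 2*85 + (-20) - 62 + 20 - 9 = -21

-21 dB


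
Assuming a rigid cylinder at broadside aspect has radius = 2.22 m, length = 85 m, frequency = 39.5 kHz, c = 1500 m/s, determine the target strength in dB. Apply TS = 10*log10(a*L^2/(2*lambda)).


53.25 dB


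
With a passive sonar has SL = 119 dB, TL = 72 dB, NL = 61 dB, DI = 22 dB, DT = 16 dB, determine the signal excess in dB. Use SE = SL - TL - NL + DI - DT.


-8 dB


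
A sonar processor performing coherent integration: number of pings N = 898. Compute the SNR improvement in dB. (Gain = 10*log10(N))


29.53 dB


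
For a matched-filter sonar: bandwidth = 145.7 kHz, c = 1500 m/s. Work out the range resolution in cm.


dR = c/(2*BW) = 1500 / (2 * 145.7e3) = 0.0051 m = 0.51 cm

0.51 cm


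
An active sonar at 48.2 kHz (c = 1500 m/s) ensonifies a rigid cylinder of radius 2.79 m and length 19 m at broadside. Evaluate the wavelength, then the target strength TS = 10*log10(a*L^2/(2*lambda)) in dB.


Step 1: lambda = c/f = 1500/48200 = 0.03112 m
Step 2: TS = 10*log10(a*L^2/(2*lambda)) = 10*log10(2.79*19^2/(2*0.03112)) = 42.09

42.09 dB


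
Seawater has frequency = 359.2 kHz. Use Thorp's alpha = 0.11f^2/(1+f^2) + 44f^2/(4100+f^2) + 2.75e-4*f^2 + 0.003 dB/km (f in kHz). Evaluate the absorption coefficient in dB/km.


f^2 = 129024.64
alpha = 0.11*129024.64/(1+129024.64) + 44*129024.64/(4100+129024.64) + 2.75e-4*129024.64 + 0.003 = 78.24

78.24 dB/km


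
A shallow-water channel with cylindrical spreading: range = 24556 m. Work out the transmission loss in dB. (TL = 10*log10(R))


43.9 dB


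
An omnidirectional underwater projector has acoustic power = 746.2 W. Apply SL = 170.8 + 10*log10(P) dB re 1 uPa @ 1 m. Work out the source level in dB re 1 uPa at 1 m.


199.53 dB


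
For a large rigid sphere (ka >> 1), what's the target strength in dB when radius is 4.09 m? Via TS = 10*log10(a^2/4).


6.21 dB


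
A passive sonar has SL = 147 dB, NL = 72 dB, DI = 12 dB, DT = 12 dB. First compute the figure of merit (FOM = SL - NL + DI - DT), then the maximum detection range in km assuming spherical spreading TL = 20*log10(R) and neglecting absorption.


Step 1: FOM = SL - NL + DI - DT = 147 - 72 + 12 - 12 = 75 dB
Step 2: at max range FOM = TL = 20*log10(R), so R = 10^(75/20) = 5623.41 m = 5.62 km

5.62 km


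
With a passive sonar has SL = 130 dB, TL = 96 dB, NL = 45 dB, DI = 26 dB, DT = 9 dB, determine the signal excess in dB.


6 dB


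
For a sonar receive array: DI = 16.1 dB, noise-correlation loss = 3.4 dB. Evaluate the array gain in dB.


AG = DI - L_corr = 16.1 - 3.4 = 12.7

12.7 dB


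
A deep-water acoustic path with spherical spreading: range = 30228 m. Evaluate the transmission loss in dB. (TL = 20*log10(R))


TL = 20*log10(30228) = 89.61

89.61 dB


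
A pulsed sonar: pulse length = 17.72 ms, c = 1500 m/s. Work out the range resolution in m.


dR = c*tau/2 = 1500 * 17.72e-3 / 2 = 13.29

13.29 m


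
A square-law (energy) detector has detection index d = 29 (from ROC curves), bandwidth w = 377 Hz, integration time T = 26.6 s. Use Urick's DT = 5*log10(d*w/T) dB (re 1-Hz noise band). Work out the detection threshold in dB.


DT = 5*log10(d*w/T) = 5*log10(29 * 377 / 26.6) = 5*log10(411.02) = 13.07

13.07 dB


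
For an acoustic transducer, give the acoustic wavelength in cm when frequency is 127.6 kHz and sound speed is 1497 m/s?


lambda = c/f = 1497 / 127600 = 0.0117 m = 1.17 cm

1.17 cm


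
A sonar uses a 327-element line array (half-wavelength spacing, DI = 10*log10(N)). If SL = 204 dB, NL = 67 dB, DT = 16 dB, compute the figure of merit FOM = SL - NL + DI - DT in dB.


Step 1: DI = 10*log10(327) = 25.15 dB
Step 2: FOM = SL - NL + DI - DT = 204 - 67 + 25.15 - 16 = 146.15

146.15 dB


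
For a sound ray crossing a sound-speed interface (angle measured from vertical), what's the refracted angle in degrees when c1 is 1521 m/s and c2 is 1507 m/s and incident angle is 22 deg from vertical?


21.79 deg


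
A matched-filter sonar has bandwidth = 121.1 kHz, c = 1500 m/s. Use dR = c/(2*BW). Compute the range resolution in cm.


dR = c/(2*BW) = 1500 / (2 * 121.1e3) = 0.0062 m = 0.62 cm

0.62 cm


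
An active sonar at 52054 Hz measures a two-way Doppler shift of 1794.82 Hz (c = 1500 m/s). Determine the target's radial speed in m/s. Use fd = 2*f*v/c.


From fd = 2*f*v/c, v = c*fd/(2*f) = 1500 * 1794.82 / (2*52054) = 25.86

25.86 m/s


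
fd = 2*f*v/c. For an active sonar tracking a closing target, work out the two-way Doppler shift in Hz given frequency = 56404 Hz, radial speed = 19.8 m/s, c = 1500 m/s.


fd = 2*f*v/c = 2 * 56404 * 19.8 / 1500 = 1489.07

1489.07 Hz


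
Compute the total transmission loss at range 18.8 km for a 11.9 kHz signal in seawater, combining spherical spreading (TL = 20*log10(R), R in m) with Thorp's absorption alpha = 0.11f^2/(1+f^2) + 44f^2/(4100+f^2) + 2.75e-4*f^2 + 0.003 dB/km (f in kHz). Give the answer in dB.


Step 1 (Thorp): alpha = 0.11*141.61/(1+141.61) + 44*141.61/(4100+141.61) + 2.75e-4*141.61 + 0.003 = 1.6202 dB/km
Step 2: TL_spread = 20*log10(18800) = 85.48 dB
Step 3: TL_abs = alpha*R = 1.6202 * 18.8 = 30.46 dB
Step 4: TL_total = 85.48 + 30.46 = 115.94

115.94 dB


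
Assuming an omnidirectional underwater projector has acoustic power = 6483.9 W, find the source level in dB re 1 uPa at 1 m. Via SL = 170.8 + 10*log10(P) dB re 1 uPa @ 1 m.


SL = 170.8 + 10*log10(6483.9) = 170.8 + 38.12 = 208.92

208.92 dB


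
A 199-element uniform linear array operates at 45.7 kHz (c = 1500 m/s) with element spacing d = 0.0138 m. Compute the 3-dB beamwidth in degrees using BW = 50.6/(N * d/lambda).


Step 1: lambda = 1500/45700 = 0.03282 m
Step 2: d/lambda = 0.0138/0.03282 = 0.4205
Step 3: BW = 50.6/(N * d/lambda) = 50.6/(199 * 0.4205) = 0.6

0.6 deg


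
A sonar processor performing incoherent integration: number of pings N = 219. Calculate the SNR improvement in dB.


Gain = 5*log10(219) = 11.7

11.7 dB


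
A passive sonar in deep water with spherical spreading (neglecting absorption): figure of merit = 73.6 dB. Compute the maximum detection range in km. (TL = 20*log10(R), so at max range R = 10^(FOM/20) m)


4.79 km
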